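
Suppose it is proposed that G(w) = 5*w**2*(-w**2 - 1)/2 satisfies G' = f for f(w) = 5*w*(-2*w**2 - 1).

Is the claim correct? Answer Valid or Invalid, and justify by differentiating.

Valid: G'(w) = f(w).

d/dw[G] = -10*w**3 - 5*w
This equals f(w) exactly, so the claim holds.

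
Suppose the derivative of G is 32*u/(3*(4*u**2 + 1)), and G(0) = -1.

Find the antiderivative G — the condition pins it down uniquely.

G(u) = (4*log(4*u**2 + 1) - 3)/3

The substitution w = 4*u**2 + 1 works: G'(u) is exactly (dG/dw)*(dw/du) for that inner function.
A general antiderivative is 4*log(4*u**2 + 1)/3 + C.
The condition gives C = -1 - (0) = -1.
So G(u) = (4*log(4*u**2 + 1) - 3)/3.
Check: d/du[(4*log(4*u**2 + 1) - 3)/3] = 32*u/(12*u**2 + 3), which equals G'(u).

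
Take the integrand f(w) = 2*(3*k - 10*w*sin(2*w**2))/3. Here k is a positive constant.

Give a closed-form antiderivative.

An antiderivative is F(w) = 2*k*w + 5*cos(2*w**2)/3.

Recover f(w) by differentiating a candidate F(w); any mismatch rules it out.
Check: d/dw[2*k*w + 5*cos(2*w**2)/3] = 2*k - 20*w*sin(2*w**2)/3, which equals f(w).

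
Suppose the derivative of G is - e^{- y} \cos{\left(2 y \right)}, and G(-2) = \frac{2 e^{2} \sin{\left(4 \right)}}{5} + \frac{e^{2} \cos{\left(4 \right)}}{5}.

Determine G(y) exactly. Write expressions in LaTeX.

Since d/dy undoes antidifferentiation here, G(y) must give back the stated G'(y).
A general antiderivative is - \frac{2 e^{- y} \sin{\left(2 y \right)}}{5} + \frac{e^{- y} \cos{\left(2 y \right)}}{5} + C.
The condition gives C = \frac{2 e^{2} \sin{\left(4 \right)}}{5} + \frac{e^{2} \cos{\left(4 \right)}}{5} - (\frac{2 e^{2} \sin{\left(4 \right)}}{5} + \frac{e^{2} \cos{\left(4 \right)}}{5}) = 0.
So G(y) = \frac{\left(- 2 \sin{\left(2 y \right)} + \cos{\left(2 y \right)}\right) e^{- y}}{5}.
Check: d/dy[\frac{\left(- 2 \sin{\left(2 y \right)} + \cos{\left(2 y \right)}\right) e^{- y}}{5}] = - e^{- y} \cos{\left(2 y \right)} = G'(y).

G(y) = \frac{\left(- 2 \sin{\left(2 y \right)} + \cos{\left(2 y \right)}\right) e^{- y}}{5}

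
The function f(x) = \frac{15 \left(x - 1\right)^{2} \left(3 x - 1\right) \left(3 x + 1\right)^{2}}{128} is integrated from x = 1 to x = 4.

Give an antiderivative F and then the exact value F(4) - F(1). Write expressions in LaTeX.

Antiderivative: F(x) = \frac{135 x^{6}}{256} - \frac{135 x^{5}}{128} + \frac{45 x^{4}}{256} + \frac{35 x^{3}}{64} - \frac{15 x^{2}}{256} - \frac{15 x}{128}; value = \frac{296595}{256}

f matches the chain-rule pattern g'(h)*h' with inner function h(x) = - \frac{3 x^{2}}{4} + \frac{x}{2} + \frac{1}{4}; substituting u = h(x) collapses the integral.
F(x) = \frac{135 x^{6}}{256} - \frac{135 x^{5}}{128} + \frac{45 x^{4}}{256} + \frac{35 x^{3}}{64} - \frac{15 x^{2}}{256} - \frac{15 x}{128} is an antiderivative of f.
Check: d/dx[\frac{135 x^{6}}{256} - \frac{135 x^{5}}{128} + \frac{45 x^{4}}{256} + \frac{35 x^{3}}{64} - \frac{15 x^{2}}{256} - \frac{15 x}{128}] = \frac{405 x^{5}}{128} - \frac{675 x^{4}}{128} + \frac{45 x^{3}}{64} + \frac{105 x^{2}}{64} - \frac{15 x}{128} - \frac{15}{128}, which equals f(x).
F(4) = \frac{37075}{32}; F(1) = \frac{5}{256}.
Integral = F(4) - F(1) = \frac{296595}{256}.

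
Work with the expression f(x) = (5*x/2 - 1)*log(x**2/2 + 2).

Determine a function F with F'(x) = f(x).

Since d/dx undoes antidifferentiation here, F'(x) = f(x) is required of F(x).
Check: d/dx[-5*x**2/4 + 2*x + (5*x**2/4 - x)*log(x**2/2 + 2) + 5*log(x**2 + 4) - 4*atan(x/2)] = 5*x*log(x**2/2 + 2)/2 - log(x**2/2 + 2), which equals f(x).

An antiderivative is F(x) = -5*x**2/4 + 2*x + (5*x**2/4 - x)*log(x**2/2 + 2) + 5*log(x**2 + 4) - 4*atan(x/2).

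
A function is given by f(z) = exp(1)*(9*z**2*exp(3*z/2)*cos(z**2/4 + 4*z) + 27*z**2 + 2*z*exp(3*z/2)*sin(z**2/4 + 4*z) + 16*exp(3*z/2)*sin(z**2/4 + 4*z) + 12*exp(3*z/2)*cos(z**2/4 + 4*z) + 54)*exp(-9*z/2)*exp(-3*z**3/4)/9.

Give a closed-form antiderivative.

An antiderivative is F(z) = 4*(-cos(z**2/4 + 4*z)/3 - exp(-3*z/2))*exp(-3*z**3/4 - 3*z + 1)/3.

f has the shape u'v + uv' for u = -4*cos(z**2/4 + 4*z)/9 - 4*exp(-3*z/2)/3 and v = exp(-3*z**3/4 - 3*z + 1) — it is the derivative of the product u*v.
Check: d/dz[4*(-cos(z**2/4 + 4*z)/3 - exp(-3*z/2))*exp(-3*z**3/4 - 3*z + 1)/3] = exp(1)*(9*z**2*exp(3*z/2)*cos(z**2/4 + 4*z) + 27*z**2 + 2*z*exp(3*z/2)*sin(z**2/4 + 4*z) + 16*exp(3*z/2)*sin(z**2/4 + 4*z) + 12*exp(3*z/2)*cos(z**2/4 + 4*z) + 54)*exp(-9*z/2)*exp(-3*z**3/4)/9 = f(z).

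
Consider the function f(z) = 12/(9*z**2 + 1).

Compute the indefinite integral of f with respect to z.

Whatever form F(z) takes, F'(z) = f(z) is non-negotiable.
Check: d/dz[4*atan(3*z)] = 12/(9*z**2 + 1) = f(z).

F(z) = 4*atan(3*z) + C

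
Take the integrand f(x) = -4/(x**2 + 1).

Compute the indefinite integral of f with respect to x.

Differentiate the proposed F(x) back; it has to land on f(x) exactly.
Check: d/dx[-4*atan(x)] = -4/(x**2 + 1) = f(x).

F(x) = -4*atan(x) + C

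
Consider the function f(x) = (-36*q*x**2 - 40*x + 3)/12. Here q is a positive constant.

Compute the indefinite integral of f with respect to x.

F(x) = -q*x**3 - 5*x**2/3 + x/4 + C

A candidate is checked by its d/dx: the result must match f(x).
Check: d/dx[-q*x**3 - 5*x**2/3 + x/4] = -3*q*x**2 - 10*x/3 + 1/4, which equals f(x).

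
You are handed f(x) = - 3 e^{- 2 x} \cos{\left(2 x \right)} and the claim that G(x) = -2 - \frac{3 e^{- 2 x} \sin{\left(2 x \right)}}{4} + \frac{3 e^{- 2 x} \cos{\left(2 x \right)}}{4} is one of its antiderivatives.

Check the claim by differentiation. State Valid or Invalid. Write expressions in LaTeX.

Valid - the claim checks out under differentiation.

d/dx[G] = - 3 e^{- 2 x} \cos{\left(2 x \right)}
This equals f(x) exactly, so the claim holds.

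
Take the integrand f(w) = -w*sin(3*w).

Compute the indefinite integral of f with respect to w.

F(w) = w*cos(3*w)/3 - sin(3*w)/9 + C

Whatever form F(w) takes, F'(w) = f(w) is non-negotiable.
Check: d/dw[w*cos(3*w)/3 - sin(3*w)/9] = -w*sin(3*w) = f(w).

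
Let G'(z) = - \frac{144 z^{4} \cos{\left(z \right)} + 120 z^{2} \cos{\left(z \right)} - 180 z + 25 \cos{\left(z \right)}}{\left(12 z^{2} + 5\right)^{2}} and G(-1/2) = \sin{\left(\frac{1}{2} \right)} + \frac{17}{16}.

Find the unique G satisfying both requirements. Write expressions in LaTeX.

G(z) = - \sin{\left(z \right)} + 2 - \frac{5}{2 \left(4 z^{2} + \frac{5}{3}\right)}

Any candidate G(z) must reproduce the stated G'(z) exactly.
A general antiderivative is - \sin{\left(z \right)} - \frac{5}{2 \left(4 z^{2} + \frac{5}{3}\right)} + C.
The condition gives C = \sin{\left(\frac{1}{2} \right)} + \frac{17}{16} - (- \frac{15}{16} + \sin{\left(\frac{1}{2} \right)}) = 2.
So G(z) = - \sin{\left(z \right)} + 2 - \frac{5}{2 \left(4 z^{2} + \frac{5}{3}\right)}.
Check: d/dz[- \sin{\left(z \right)} + 2 - \frac{5}{2 \left(4 z^{2} + \frac{5}{3}\right)}] = \frac{- 144 z^{4} \cos{\left(z \right)} - 120 z^{2} \cos{\left(z \right)} + 180 z - 25 \cos{\left(z \right)}}{144 z^{4} + 120 z^{2} + 25}, which equals G'(z).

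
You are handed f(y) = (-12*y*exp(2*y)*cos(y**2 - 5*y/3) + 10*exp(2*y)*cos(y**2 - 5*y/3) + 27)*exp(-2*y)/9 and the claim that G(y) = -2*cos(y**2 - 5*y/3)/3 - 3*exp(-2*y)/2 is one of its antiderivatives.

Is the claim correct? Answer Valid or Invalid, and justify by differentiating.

d/dy[G] = (12*y*exp(2*y)*sin(y**2 - 5*y/3) - 10*exp(2*y)*sin(y**2 - 5*y/3) + 27)*exp(-2*y)/9
d/dy[G] - f(y) = 4*y*sin(y**2 - 5*y/3)/3 + 4*y*cos(y**2 - 5*y/3)/3 - 10*sin(y**2 - 5*y/3)/9 - 10*cos(y**2 - 5*y/3)/9 != 0.

Invalid: d/dy[G] - f = 4*y*sin(y**2 - 5*y/3)/3 + 4*y*cos(y**2 - 5*y/3)/3 - 10*sin(y**2 - 5*y/3)/9 - 10*cos(y**2 - 5*y/3)/9, which is not 0.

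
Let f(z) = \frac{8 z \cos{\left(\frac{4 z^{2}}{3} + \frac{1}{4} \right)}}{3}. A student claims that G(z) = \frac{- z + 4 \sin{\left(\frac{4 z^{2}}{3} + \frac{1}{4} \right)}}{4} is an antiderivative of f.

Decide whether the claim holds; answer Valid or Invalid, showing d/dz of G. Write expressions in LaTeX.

Invalid: d/dz[G] - f = - \frac{1}{4}, which is not 0.

d/dz[G] = \frac{8 z \cos{\left(\frac{4 z^{2}}{3} + \frac{1}{4} \right)}}{3} - \frac{1}{4}
d/dz[G] - f(z) = - \frac{1}{4} != 0.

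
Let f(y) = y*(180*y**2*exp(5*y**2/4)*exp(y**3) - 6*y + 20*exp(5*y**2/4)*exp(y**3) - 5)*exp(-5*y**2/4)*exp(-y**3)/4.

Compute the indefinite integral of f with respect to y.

An antiderivative F(y) passes only if d/dy[F] lands on f(y) exactly.
Check: d/dy[5*(3*y**2 + 1/3)**2/4 + exp(-y**3 - 5*y**2/4)/2] = (180*y**3*exp(5*y**2/4)*exp(y**3) - 6*y**2 + 20*y*exp(5*y**2/4)*exp(y**3) - 5*y)*exp(-5*y**2/4)*exp(-y**3)/4, which equals f(y).

F(y) = 5*(3*y**2 + 1/3)**2/4 + exp(-y**3 - 5*y**2/4)/2 + C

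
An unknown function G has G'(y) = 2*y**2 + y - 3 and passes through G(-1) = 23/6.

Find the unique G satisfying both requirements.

G(y) = (4*y**3 + 3*y**2 - 18*y + 6)/6

The integrand splits into summands that can be handled one at a time.
A general antiderivative is 2*y**3/3 + y**2/2 - 3*y + C.
The condition gives C = 23/6 - (17/6) = 1.
So G(y) = (4*y**3 + 3*y**2 - 18*y + 6)/6.
Check: d/dy[(4*y**3 + 3*y**2 - 18*y + 6)/6] = 2*y**2 + y - 3 = G'(y).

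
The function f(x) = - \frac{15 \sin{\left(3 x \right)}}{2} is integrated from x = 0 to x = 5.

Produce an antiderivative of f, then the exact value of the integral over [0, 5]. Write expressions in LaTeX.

Recover f(x) by differentiating a candidate F(x); any mismatch rules it out.
F(x) = \frac{5 \cos{\left(3 x \right)}}{2} is an antiderivative of f.
Check: d/dx[\frac{5 \cos{\left(3 x \right)}}{2}] = - \frac{15 \sin{\left(3 x \right)}}{2} = f(x).
F(5) = \frac{5 \cos{\left(15 \right)}}{2}; F(0) = \frac{5}{2}.
Integral = F(5) - F(0) = - \frac{5}{2} + \frac{5 \cos{\left(15 \right)}}{2}.

Antiderivative: F(x) = \frac{5 \cos{\left(3 x \right)}}{2}; value = - \frac{5}{2} + \frac{5 \cos{\left(15 \right)}}{2}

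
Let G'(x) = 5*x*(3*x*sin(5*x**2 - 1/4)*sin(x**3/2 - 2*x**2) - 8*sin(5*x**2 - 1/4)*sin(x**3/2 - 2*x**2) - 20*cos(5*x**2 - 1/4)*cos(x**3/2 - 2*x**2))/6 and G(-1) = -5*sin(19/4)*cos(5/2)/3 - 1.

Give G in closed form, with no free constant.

G'(x) has the shape u'v + uv' for u = -5*cos(x**3/2 - 2*x**2)/3 and v = sin(5*x**2 - 1/4) — it is the derivative of the product u*v.
A general antiderivative is -5*sin(5*x**2 - 1/4)*cos(x**3/2 - 2*x**2)/3 + C.
The condition gives C = -5*sin(19/4)*cos(5/2)/3 - 1 - (-5*sin(19/4)*cos(5/2)/3) = -1.
So G(x) = (-5*sin(5*x**2 - 1/4)*cos(x**3/2 - 2*x**2) - 3)/3.
Check: d/dx[(-5*sin(5*x**2 - 1/4)*cos(x**3/2 - 2*x**2) - 3)/3] = 5*x**2*sin(5*x**2 - 1/4)*sin(x**3/2 - 2*x**2)/2 - 20*x*sin(5*x**2 - 1/4)*sin(x**3/2 - 2*x**2)/3 - 50*x*cos(5*x**2 - 1/4)*cos(x**3/2 - 2*x**2)/3, which equals G'(x).

G(x) = (-5*sin(5*x**2 - 1/4)*cos(x**3/2 - 2*x**2) - 3)/3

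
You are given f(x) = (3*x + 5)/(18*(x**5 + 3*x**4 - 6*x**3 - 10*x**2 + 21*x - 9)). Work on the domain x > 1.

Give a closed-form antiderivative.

Recognize the product-rule pattern: f = u'v + uv' with u = -1/(3*x - 3)**2, v = 1/(2*x + 6), so integration by parts undoes it.
Check: d/dx[-1/(18*(x - 1)**2*(x + 3))] = (3*x + 5)/(18*x**5 + 54*x**4 - 108*x**3 - 180*x**2 + 378*x - 162), which equals f(x).

An antiderivative is F(x) = -1/(18*(x - 1)**2*(x + 3)).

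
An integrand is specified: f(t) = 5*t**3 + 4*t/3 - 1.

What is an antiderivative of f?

An antiderivative is F(t) = 5*t**4/4 + 2*t**2/3 - t.

Integrate term by term and add the pieces.
Check: d/dt[5*t**4/4 + 2*t**2/3 - t] = 5*t**3 + 4*t/3 - 1 = f(t).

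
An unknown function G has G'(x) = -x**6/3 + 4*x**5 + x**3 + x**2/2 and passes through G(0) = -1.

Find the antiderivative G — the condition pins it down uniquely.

Integrate term by term and add the pieces.
A general antiderivative is -x**7/21 + 2*x**6/3 + x**4/4 + x**3/6 + C.
The condition gives C = -1 - (0) = -1.
So G(x) = -x**7/21 + 2*x**6/3 + x**4/4 + x**3/6 - 1.
Check: d/dx[-x**7/21 + 2*x**6/3 + x**4/4 + x**3/6 - 1] = -x**6/3 + 4*x**5 + x**3 + x**2/2 = G'(x).

G(x) = -x**7/21 + 2*x**6/3 + x**4/4 + x**3/6 - 1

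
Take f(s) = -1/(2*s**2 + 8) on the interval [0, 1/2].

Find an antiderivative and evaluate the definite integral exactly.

Antiderivative: F(s) = -atan(s/2)/4; value = -atan(1/4)/4

Check any antiderivative F(s) by computing F'(s) and comparing it with f(s).
F(s) = -atan(s/2)/4 is an antiderivative of f.
Check: d/ds[-atan(s/2)/4] = -1/(2*s**2 + 8) = f(s).
F(1/2) = -atan(1/4)/4; F(0) = 0.
Integral = F(1/2) - F(0) = -atan(1/4)/4.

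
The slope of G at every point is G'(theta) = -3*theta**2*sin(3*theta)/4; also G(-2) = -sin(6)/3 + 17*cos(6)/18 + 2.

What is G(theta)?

Since d/dtheta undoes antidifferentiation here, G(theta) must give back the stated G'(theta).
A general antiderivative is theta**2*cos(3*theta)/4 - theta*sin(3*theta)/6 - cos(3*theta)/18 + C.
The condition gives C = -sin(6)/3 + 17*cos(6)/18 + 2 - (-sin(6)/3 + 17*cos(6)/18) = 2.
So G(theta) = (9*theta**2*cos(3*theta) - 6*theta*sin(3*theta) - 2*cos(3*theta) + 72)/36.
Check: d/dtheta[(9*theta**2*cos(3*theta) - 6*theta*sin(3*theta) - 2*cos(3*theta) + 72)/36] = -3*theta**2*sin(3*theta)/4 = G'(theta).

G(theta) = (9*theta**2*cos(3*theta) - 6*theta*sin(3*theta) - 2*cos(3*theta) + 72)/36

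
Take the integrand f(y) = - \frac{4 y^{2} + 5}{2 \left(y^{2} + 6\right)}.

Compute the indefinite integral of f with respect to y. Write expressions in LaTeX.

Since d/dy undoes antidifferentiation here, F'(y) = f(y) is required of F(y).
Check: d/dy[- 2 y + \frac{19 \sqrt{6} \operatorname{atan}{\left(\frac{\sqrt{6} y}{6} \right)}}{12}] = \frac{- 4 y^{2} - 5}{2 y^{2} + 12}, which equals f(y).

F(y) = - 2 y + \frac{19 \sqrt{6} \operatorname{atan}{\left(\frac{\sqrt{6} y}{6} \right)}}{12} + C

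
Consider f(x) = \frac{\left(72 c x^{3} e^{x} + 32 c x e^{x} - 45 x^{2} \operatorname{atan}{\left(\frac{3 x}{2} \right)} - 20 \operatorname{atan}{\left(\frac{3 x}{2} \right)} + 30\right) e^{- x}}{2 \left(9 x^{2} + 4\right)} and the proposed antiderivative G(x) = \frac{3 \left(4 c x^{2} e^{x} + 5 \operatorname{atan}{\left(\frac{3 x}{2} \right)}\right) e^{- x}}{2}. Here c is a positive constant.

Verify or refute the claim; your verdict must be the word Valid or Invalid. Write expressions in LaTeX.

Invalid: d/dx[G] - f = \frac{72 c x^{3} e^{x} + 32 c x e^{x} - 45 x^{2} \operatorname{atan}{\left(\frac{3 x}{2} \right)} - 20 \operatorname{atan}{\left(\frac{3 x}{2} \right)} + 30}{9 x^{2} e^{x} + 4 e^{x}}, which is not 0.

d/dx[G] = \frac{216 c x^{3} e^{x} + 96 c x e^{x} - 135 x^{2} \operatorname{atan}{\left(\frac{3 x}{2} \right)} - 60 \operatorname{atan}{\left(\frac{3 x}{2} \right)} + 90}{18 x^{2} e^{x} + 8 e^{x}}
d/dx[G] - f(x) = \frac{72 c x^{3} e^{x} + 32 c x e^{x} - 45 x^{2} \operatorname{atan}{\left(\frac{3 x}{2} \right)} - 20 \operatorname{atan}{\left(\frac{3 x}{2} \right)} + 30}{9 x^{2} e^{x} + 4 e^{x}} != 0.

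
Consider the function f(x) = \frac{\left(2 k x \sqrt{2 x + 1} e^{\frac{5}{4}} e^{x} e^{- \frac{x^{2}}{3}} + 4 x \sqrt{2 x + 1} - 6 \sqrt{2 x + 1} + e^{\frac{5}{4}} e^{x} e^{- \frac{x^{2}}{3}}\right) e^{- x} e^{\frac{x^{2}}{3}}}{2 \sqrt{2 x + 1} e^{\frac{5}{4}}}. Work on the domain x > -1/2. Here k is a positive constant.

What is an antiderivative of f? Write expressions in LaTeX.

An antiderivative is F(x) = \frac{k x^{2}}{2} + \frac{\sqrt{2 x + 1}}{2} + 3 e^{\frac{x^{2}}{3} - x - \frac{5}{4}}.

Check any antiderivative F(x) by computing F'(x) and comparing it with f(x).
Check: d/dx[\frac{k x^{2}}{2} + \frac{\sqrt{2 x + 1}}{2} + 3 e^{\frac{x^{2}}{3} - x - \frac{5}{4}}] = \frac{\left(2 k x \sqrt{2 x + 1} e^{\frac{5}{4}} e^{x} e^{- \frac{x^{2}}{3}} + 4 x \sqrt{2 x + 1} - 6 \sqrt{2 x + 1} + e^{\frac{5}{4}} e^{x} e^{- \frac{x^{2}}{3}}\right) e^{- x} e^{\frac{x^{2}}{3}}}{2 \sqrt{2 x + 1} e^{\frac{5}{4}}} = f(x).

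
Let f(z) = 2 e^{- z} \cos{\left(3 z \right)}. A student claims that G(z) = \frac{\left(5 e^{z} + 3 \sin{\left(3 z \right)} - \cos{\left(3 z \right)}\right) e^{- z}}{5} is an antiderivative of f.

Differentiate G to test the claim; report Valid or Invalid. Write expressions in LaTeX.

Valid - the claim checks out under differentiation.

d/dz[G] = 2 e^{- z} \cos{\left(3 z \right)}
This equals f(z) exactly, so the claim holds.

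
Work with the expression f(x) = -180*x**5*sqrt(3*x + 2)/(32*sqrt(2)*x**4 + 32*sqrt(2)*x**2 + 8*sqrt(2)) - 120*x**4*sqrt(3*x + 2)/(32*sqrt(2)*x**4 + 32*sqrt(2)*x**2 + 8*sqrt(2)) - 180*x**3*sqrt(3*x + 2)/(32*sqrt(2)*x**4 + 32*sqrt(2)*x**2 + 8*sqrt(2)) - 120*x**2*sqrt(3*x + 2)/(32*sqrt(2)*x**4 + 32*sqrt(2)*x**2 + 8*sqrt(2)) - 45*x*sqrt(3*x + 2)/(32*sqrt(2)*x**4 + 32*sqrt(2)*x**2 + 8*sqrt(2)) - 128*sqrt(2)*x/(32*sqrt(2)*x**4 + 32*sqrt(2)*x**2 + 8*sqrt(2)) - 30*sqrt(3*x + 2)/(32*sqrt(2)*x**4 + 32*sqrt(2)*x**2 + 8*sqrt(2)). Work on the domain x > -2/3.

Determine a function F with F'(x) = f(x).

An antiderivative is F(x) = -(18*sqrt(2)*x**4*sqrt(3*x + 2) + 24*sqrt(2)*x**3*sqrt(3*x + 2) + 17*sqrt(2)*x**2*sqrt(3*x + 2) + 12*sqrt(2)*x*sqrt(3*x + 2) + 4*sqrt(2)*sqrt(3*x + 2) - 32)/(8*(2*x**2 + 1)).

Integrate term by term and add the pieces.
Check: d/dx[-(18*sqrt(2)*x**4*sqrt(3*x + 2) + 24*sqrt(2)*x**3*sqrt(3*x + 2) + 17*sqrt(2)*x**2*sqrt(3*x + 2) + 12*sqrt(2)*x*sqrt(3*x + 2) + 4*sqrt(2)*sqrt(3*x + 2) - 32)/(8*(2*x**2 + 1))] = (-540*sqrt(2)*x**6 - 720*sqrt(2)*x**5 - 780*sqrt(2)*x**4 - 720*sqrt(2)*x**3 - 375*sqrt(2)*x**2 - 256*x*sqrt(3*x + 2) - 180*sqrt(2)*x - 60*sqrt(2))/(64*x**4*sqrt(3*x + 2) + 64*x**2*sqrt(3*x + 2) + 16*sqrt(3*x + 2)), which equals f(x).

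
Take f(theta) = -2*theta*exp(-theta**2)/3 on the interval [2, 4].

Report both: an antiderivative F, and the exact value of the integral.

Antiderivative: F(theta) = exp(-theta**2)/3; value = -exp(-4)/3 + exp(-16)/3

f matches the chain-rule pattern g'(h)*h' with inner function h(theta) = -theta**2; substituting u = h(theta) collapses the integral.
F(theta) = exp(-theta**2)/3 is an antiderivative of f.
Check: d/dtheta[exp(-theta**2)/3] = -2*theta*exp(-theta**2)/3 = f(theta).
F(4) = exp(-16)/3; F(2) = exp(-4)/3.
Integral = F(4) - F(2) = -exp(-4)/3 + exp(-16)/3.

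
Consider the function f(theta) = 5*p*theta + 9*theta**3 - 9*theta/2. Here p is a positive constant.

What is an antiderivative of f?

An antiderivative is F(theta) = 5*p*theta**2/2 + 9*theta**4/4 - 9*theta**2/4.

Integrate term by term and add the pieces.
Check: d/dtheta[5*p*theta**2/2 + 9*theta**4/4 - 9*theta**2/4] = 5*p*theta + 9*theta**3 - 9*theta/2 = f(theta).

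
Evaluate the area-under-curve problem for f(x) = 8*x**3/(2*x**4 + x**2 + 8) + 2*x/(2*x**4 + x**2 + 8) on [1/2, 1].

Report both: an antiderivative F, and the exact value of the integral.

Antiderivative: F(x) = log(x**4 + x**2/2 + 4); value = -log(67/16) + log(11/2)

The substitution u = x**4 + x**2/2 + 4 works: f is exactly (dF/du)*(du/dx) for that inner function.
F(x) = log(x**4 + x**2/2 + 4) is an antiderivative of f.
Check: d/dx[log(x**4 + x**2/2 + 4)] = (8*x**3 + 2*x)/(2*x**4 + x**2 + 8), which equals f(x).
F(1) = log(11/2); F(1/2) = log(67/16).
Integral = F(1) - F(1/2) = -log(67/16) + log(11/2).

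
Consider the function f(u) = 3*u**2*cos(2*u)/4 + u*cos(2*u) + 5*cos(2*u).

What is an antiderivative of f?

The integrand splits into summands that can be handled one at a time.
Check: d/du[(6*u**2*sin(2*u) + 8*u*sin(2*u) + 6*u*cos(2*u) + 37*sin(2*u) + 4*cos(2*u))/16] = 3*u**2*cos(2*u)/4 + u*cos(2*u) + 5*cos(2*u) = f(u).

An antiderivative is F(u) = (6*u**2*sin(2*u) + 8*u*sin(2*u) + 6*u*cos(2*u) + 37*sin(2*u) + 4*cos(2*u))/16.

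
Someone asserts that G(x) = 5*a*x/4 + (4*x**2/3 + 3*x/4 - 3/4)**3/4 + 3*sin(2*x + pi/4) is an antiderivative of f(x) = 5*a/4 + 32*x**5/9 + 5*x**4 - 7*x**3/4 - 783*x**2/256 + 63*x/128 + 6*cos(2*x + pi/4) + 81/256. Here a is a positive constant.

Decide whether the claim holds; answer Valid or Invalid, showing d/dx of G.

d/dx[G] = 5*a/4 + 32*x**5/9 + 5*x**4 - 7*x**3/4 - 783*x**2/256 + 63*x/128 + 6*cos(2*x + pi/4) + 81/256
This equals f(x) exactly, so the claim holds.

Valid - differentiating G returns exactly f.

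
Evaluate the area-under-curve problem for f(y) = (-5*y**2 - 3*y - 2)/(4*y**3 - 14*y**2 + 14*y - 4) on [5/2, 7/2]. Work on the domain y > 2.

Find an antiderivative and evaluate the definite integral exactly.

Antiderivative: F(y) = (-56*log(y - 2) + 60*log(y - 1) - 19*log(y - 1/2))/12; value = -29*log(3/2)/3 - 37*log(2)/12 - 19*log(3)/12 + 5*log(5/2)

Factor the denominator (2*(y - 2)*(y - 1)*(2*y - 1)) and decompose: f = -19/(6*(2*y - 1)) + 5/(y - 1) - 14/(3*(y - 2)); each piece integrates to a log, atan, or power term.
F(y) = (-56*log(y - 2) + 60*log(y - 1) - 19*log(y - 1/2))/12 is an antiderivative of f.
Check: d/dy[(-56*log(y - 2) + 60*log(y - 1) - 19*log(y - 1/2))/12] = (-5*y**2 - 3*y - 2)/(4*y**3 - 14*y**2 + 14*y - 4) = f(y).
F(7/2) = -14*log(3/2)/3 - 19*log(3)/12 + 5*log(5/2); F(5/2) = 5*log(3/2) + 37*log(2)/12.
Integral = F(7/2) - F(5/2) = -29*log(3/2)/3 - 37*log(2)/12 - 19*log(3)/12 + 5*log(5/2).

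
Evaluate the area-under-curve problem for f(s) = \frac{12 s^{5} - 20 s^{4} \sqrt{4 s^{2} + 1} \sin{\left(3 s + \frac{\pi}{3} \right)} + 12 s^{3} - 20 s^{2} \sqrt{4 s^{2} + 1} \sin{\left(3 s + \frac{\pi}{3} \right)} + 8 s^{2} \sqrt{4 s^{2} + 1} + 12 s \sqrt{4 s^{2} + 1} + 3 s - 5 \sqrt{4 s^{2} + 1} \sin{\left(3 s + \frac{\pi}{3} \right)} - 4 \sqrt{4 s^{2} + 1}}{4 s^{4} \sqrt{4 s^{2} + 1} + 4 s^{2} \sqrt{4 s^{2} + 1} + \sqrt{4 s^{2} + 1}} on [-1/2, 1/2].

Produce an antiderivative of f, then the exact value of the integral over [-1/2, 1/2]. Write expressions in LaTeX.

For F(s) to be correct the identity F'(s) - f(s) = 0 must hold.
F(s) = \frac{- 4 s - 3}{2 s^{2} + 1} + \frac{3 \sqrt{4 s^{2} + 1}}{4} + \frac{5 \cos{\left(3 s + \frac{\pi}{3} \right)}}{3} is an antiderivative of f.
Check: d/ds[\frac{- 4 s - 3}{2 s^{2} + 1} + \frac{3 \sqrt{4 s^{2} + 1}}{4} + \frac{5 \cos{\left(3 s + \frac{\pi}{3} \right)}}{3}] = \frac{12 s^{5} - 20 s^{4} \sqrt{4 s^{2} + 1} \sin{\left(3 s + \frac{\pi}{3} \right)} + 12 s^{3} - 20 s^{2} \sqrt{4 s^{2} + 1} \sin{\left(3 s + \frac{\pi}{3} \right)} + 8 s^{2} \sqrt{4 s^{2} + 1} + 12 s \sqrt{4 s^{2} + 1} + 3 s - 5 \sqrt{4 s^{2} + 1} \sin{\left(3 s + \frac{\pi}{3} \right)} - 4 \sqrt{4 s^{2} + 1}}{4 s^{4} \sqrt{4 s^{2} + 1} + 4 s^{2} \sqrt{4 s^{2} + 1} + \sqrt{4 s^{2} + 1}} = f(s).
F(1/2) = - \frac{10}{3} + \frac{5 \cos{\left(\frac{\pi}{3} + \frac{3}{2} \right)}}{3} + \frac{3 \sqrt{2}}{4}; F(-1/2) = - \frac{2}{3} + \frac{3 \sqrt{2}}{4} + \frac{5 \sin{\left(\frac{\pi}{6} + \frac{3}{2} \right)}}{3}.
Integral = F(1/2) - F(-1/2) = - \frac{8}{3} - \frac{5 \sin{\left(\frac{\pi}{6} + \frac{3}{2} \right)}}{3} + \frac{5 \cos{\left(\frac{\pi}{3} + \frac{3}{2} \right)}}{3}.

Antiderivative: F(s) = \frac{- 4 s - 3}{2 s^{2} + 1} + \frac{3 \sqrt{4 s^{2} + 1}}{4} + \frac{5 \cos{\left(3 s + \frac{\pi}{3} \right)}}{3}; value = - \frac{8}{3} - \frac{5 \sin{\left(\frac{\pi}{6} + \frac{3}{2} \right)}}{3} + \frac{5 \cos{\left(\frac{\pi}{3} + \frac{3}{2} \right)}}{3}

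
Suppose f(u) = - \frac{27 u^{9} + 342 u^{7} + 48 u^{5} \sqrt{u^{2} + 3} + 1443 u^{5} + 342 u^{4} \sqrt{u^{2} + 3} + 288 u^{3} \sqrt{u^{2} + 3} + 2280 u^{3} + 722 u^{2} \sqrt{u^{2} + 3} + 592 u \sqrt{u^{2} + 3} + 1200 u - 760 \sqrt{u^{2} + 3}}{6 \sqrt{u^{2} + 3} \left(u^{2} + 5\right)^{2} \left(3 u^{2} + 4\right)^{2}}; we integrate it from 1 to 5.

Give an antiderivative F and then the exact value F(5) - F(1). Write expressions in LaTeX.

Whatever form F(u) takes, F'(u) = f(u) is non-negotiable.
F(u) = \frac{2 u^{2}}{\frac{9 u^{4}}{2} + \frac{57 u^{2}}{2} + 30} + \frac{19 u}{9 u^{4} + 57 u^{2} + 60} - \frac{\sqrt{u^{2} + 3}}{2} + \frac{2}{\frac{3 u^{4}}{2} + \frac{19 u^{2}}{2} + 10} is an antiderivative of f.
Check: d/du[\frac{2 u^{2}}{\frac{9 u^{4}}{2} + \frac{57 u^{2}}{2} + 30} + \frac{19 u}{9 u^{4} + 57 u^{2} + 60} - \frac{\sqrt{u^{2} + 3}}{2} + \frac{2}{\frac{3 u^{4}}{2} + \frac{19 u^{2}}{2} + 10}] = \frac{- 27 u^{9} - 342 u^{7} - 48 u^{5} \sqrt{u^{2} + 3} - 1443 u^{5} - 342 u^{4} \sqrt{u^{2} + 3} - 288 u^{3} \sqrt{u^{2} + 3} - 2280 u^{3} - 722 u^{2} \sqrt{u^{2} + 3} - 592 u \sqrt{u^{2} + 3} - 1200 u + 760 \sqrt{u^{2} + 3}}{54 u^{8} \sqrt{u^{2} + 3} + 684 u^{6} \sqrt{u^{2} + 3} + 2886 u^{4} \sqrt{u^{2} + 3} + 4560 u^{2} \sqrt{u^{2} + 3} + 2400 \sqrt{u^{2} + 3}}, which equals f(u).
F(5) = \frac{23}{790} - \sqrt{7}; F(1) = - \frac{13}{18}.
Integral = F(5) - F(1) = \frac{2671}{3555} - \sqrt{7}.

Antiderivative: F(u) = \frac{2 u^{2}}{\frac{9 u^{4}}{2} + \frac{57 u^{2}}{2} + 30} + \frac{19 u}{9 u^{4} + 57 u^{2} + 60} - \frac{\sqrt{u^{2} + 3}}{2} + \frac{2}{\frac{3 u^{4}}{2} + \frac{19 u^{2}}{2} + 10}; value = \frac{2671}{3555} - \sqrt{7}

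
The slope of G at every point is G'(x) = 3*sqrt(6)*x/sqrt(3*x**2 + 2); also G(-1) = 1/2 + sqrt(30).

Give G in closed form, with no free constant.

G(x) = 3*sqrt(2*x**2 + 4/3) + 1/2

The substitution u = 2*x**2 + 4/3 works: G'(x) is exactly (dG/du)*(du/dx) for that inner function.
A general antiderivative is 3*sqrt(2*x**2 + 4/3) + C.
The condition gives C = 1/2 + sqrt(30) - (sqrt(30)) = 1/2.
So G(x) = 3*sqrt(2*x**2 + 4/3) + 1/2.
Check: d/dx[3*sqrt(2*x**2 + 4/3) + 1/2] = 3*sqrt(6)*x/sqrt(3*x**2 + 2) = G'(x).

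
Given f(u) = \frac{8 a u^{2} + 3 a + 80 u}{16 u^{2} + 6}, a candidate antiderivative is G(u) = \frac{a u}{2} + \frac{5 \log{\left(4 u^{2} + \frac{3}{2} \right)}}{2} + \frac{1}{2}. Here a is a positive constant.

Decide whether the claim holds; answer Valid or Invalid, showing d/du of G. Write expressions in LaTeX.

d/du[G] = \frac{8 a u^{2} + 3 a + 80 u}{16 u^{2} + 6}
This equals f(u) exactly, so the claim holds.

Valid - differentiating G returns exactly f.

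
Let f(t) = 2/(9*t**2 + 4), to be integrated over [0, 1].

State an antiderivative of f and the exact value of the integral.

Antiderivative: F(t) = atan(3*t/2)/3; value = atan(3/2)/3

For F(t) to be correct the identity F'(t) - f(t) = 0 must hold.
F(t) = atan(3*t/2)/3 is an antiderivative of f.
Check: d/dt[atan(3*t/2)/3] = 2/(9*t**2 + 4) = f(t).
F(1) = atan(3/2)/3; F(0) = 0.
Integral = F(1) - F(0) = atan(3/2)/3.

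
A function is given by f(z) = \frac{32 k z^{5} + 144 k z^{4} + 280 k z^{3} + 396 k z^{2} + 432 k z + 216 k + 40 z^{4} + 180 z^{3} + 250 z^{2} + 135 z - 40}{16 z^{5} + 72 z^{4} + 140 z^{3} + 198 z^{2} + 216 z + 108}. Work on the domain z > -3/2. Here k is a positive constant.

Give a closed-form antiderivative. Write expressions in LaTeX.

An antiderivative is F(z) = \frac{32 k z^{3} + 96 k z^{2} + 72 k z + 20 z^{2} \log{\left(2 z^{2} + 4 \right)} + 60 z \log{\left(2 z^{2} + 4 \right)} + 45 \log{\left(2 z^{2} + 4 \right)} + 10}{4 \left(2 z + 3\right)^{2}}.

Whatever form F(z) takes, F'(z) = f(z) is non-negotiable.
Check: d/dz[\frac{32 k z^{3} + 96 k z^{2} + 72 k z + 20 z^{2} \log{\left(2 z^{2} + 4 \right)} + 60 z \log{\left(2 z^{2} + 4 \right)} + 45 \log{\left(2 z^{2} + 4 \right)} + 10}{4 \left(2 z + 3\right)^{2}}] = \frac{32 k z^{5} + 144 k z^{4} + 280 k z^{3} + 396 k z^{2} + 432 k z + 216 k + 40 z^{4} + 180 z^{3} + 250 z^{2} + 135 z - 40}{16 z^{5} + 72 z^{4} + 140 z^{3} + 198 z^{2} + 216 z + 108} = f(z).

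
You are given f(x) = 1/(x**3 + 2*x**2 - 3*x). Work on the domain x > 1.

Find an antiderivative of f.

Factor the denominator (x*(x - 1)*(x + 3)) and decompose: f = 1/(12*(x + 3)) + 1/(4*(x - 1)) - 1/(3*x); each piece integrates to a log, atan, or power term.
Check: d/dx[-log(x)/3 + log(x - 1)/4 + log(x + 3)/12] = 1/(x**3 + 2*x**2 - 3*x) = f(x).

An antiderivative is F(x) = -log(x)/3 + log(x - 1)/4 + log(x + 3)/12.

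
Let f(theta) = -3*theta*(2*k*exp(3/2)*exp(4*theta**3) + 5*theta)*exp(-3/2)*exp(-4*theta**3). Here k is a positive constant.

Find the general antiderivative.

A candidate is checked by its d/dtheta: the result must match f(theta).
Check: d/dtheta[-(12*k*theta**2 - 5*exp(-3/2)*exp(-4*theta**3))/4] = (-6*k*theta*exp(3/2)*exp(4*theta**3) - 15*theta**2)*exp(-3/2)*exp(-4*theta**3), which equals f(theta).

F(theta) = -(12*k*theta**2 - 5*exp(-3/2)*exp(-4*theta**3))/4 + C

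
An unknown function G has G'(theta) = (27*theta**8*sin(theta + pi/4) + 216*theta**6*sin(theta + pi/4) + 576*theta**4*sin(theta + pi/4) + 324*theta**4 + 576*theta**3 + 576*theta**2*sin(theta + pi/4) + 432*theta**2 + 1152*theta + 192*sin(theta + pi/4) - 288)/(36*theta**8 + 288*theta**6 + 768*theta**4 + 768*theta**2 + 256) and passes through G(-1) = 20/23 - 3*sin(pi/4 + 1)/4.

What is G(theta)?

Any candidate G(theta) must reproduce the stated G'(theta) exactly.
A general antiderivative is (-3*theta/2 - 2)/(theta**4/2 + 2*theta**2 + 4/3) - 3*cos(theta + pi/4)/4 + C.
The condition gives C = 20/23 - 3*sin(pi/4 + 1)/4 - (-3*sin(pi/4 + 1)/4 - 3/23) = 1.
So G(theta) = (12*theta**4 + 48*theta**2 - 36*theta - 3*(3*theta**4 + 12*theta**2 + 8)*cos(theta + pi/4) - 16)/(4*(3*theta**4 + 12*theta**2 + 8)).
Check: d/dtheta[(12*theta**4 + 48*theta**2 - 36*theta - 3*(3*theta**4 + 12*theta**2 + 8)*cos(theta + pi/4) - 16)/(4*(3*theta**4 + 12*theta**2 + 8))] = (27*theta**8*sin(theta + pi/4) + 216*theta**6*sin(theta + pi/4) + 576*theta**4*sin(theta + pi/4) + 324*theta**4 + 576*theta**3 + 576*theta**2*sin(theta + pi/4) + 432*theta**2 + 1152*theta + 192*sin(theta + pi/4) - 288)/(36*theta**8 + 288*theta**6 + 768*theta**4 + 768*theta**2 + 256) = G'(theta).

G(theta) = (12*theta**4 + 48*theta**2 - 36*theta - 3*(3*theta**4 + 12*theta**2 + 8)*cos(theta + pi/4) - 16)/(4*(3*theta**4 + 12*theta**2 + 8))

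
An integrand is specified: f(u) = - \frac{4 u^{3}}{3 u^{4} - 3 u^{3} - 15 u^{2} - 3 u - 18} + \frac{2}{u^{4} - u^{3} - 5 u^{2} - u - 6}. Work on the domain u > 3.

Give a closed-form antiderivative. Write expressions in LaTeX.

An antiderivative is F(u) = - \frac{17 \log{\left(u - 3 \right)}}{25} - \frac{38 \log{\left(u + 2 \right)}}{75} - \frac{11 \log{\left(u^{2} + 1 \right)}}{150} - \frac{23 \operatorname{atan}{\left(u \right)}}{75}.

Factor the denominator (3 \left(u - 3\right) \left(u + 2\right) \left(u^{2} + 1\right)) and decompose: f = - \frac{11 u + 23}{75 \left(u^{2} + 1\right)} - \frac{38}{75 \left(u + 2\right)} - \frac{17}{25 \left(u - 3\right)}; each piece integrates to a log, atan, or power term.
Check: d/du[- \frac{17 \log{\left(u - 3 \right)}}{25} - \frac{38 \log{\left(u + 2 \right)}}{75} - \frac{11 \log{\left(u^{2} + 1 \right)}}{150} - \frac{23 \operatorname{atan}{\left(u \right)}}{75}] = \frac{6 - 4 u^{3}}{3 u^{4} - 3 u^{3} - 15 u^{2} - 3 u - 18}, which equals f(u).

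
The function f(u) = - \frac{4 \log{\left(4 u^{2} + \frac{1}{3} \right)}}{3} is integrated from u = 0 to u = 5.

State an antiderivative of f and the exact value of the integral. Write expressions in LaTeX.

Antiderivative: F(u) = - \frac{4 u \log{\left(4 u^{2} + \frac{1}{3} \right)}}{3} + \frac{8 u}{3} - \frac{4 \sqrt{3} \operatorname{atan}{\left(2 \sqrt{3} u \right)}}{9}; value = - \frac{20 \log{\left(\frac{301}{3} \right)}}{3} - \frac{4 \sqrt{3} \operatorname{atan}{\left(10 \sqrt{3} \right)}}{9} + \frac{40}{3}

Any candidate F(u) must reproduce f(u) exactly when differentiated.
F(u) = - \frac{4 u \log{\left(4 u^{2} + \frac{1}{3} \right)}}{3} + \frac{8 u}{3} - \frac{4 \sqrt{3} \operatorname{atan}{\left(2 \sqrt{3} u \right)}}{9} is an antiderivative of f.
Check: d/du[- \frac{4 u \log{\left(4 u^{2} + \frac{1}{3} \right)}}{3} + \frac{8 u}{3} - \frac{4 \sqrt{3} \operatorname{atan}{\left(2 \sqrt{3} u \right)}}{9}] = - \frac{4 \log{\left(4 u^{2} + \frac{1}{3} \right)}}{3} = f(u).
F(5) = - \frac{20 \log{\left(\frac{301}{3} \right)}}{3} - \frac{4 \sqrt{3} \operatorname{atan}{\left(10 \sqrt{3} \right)}}{9} + \frac{40}{3}; F(0) = 0.
Integral = F(5) - F(0) = - \frac{20 \log{\left(\frac{301}{3} \right)}}{3} - \frac{4 \sqrt{3} \operatorname{atan}{\left(10 \sqrt{3} \right)}}{9} + \frac{40}{3}.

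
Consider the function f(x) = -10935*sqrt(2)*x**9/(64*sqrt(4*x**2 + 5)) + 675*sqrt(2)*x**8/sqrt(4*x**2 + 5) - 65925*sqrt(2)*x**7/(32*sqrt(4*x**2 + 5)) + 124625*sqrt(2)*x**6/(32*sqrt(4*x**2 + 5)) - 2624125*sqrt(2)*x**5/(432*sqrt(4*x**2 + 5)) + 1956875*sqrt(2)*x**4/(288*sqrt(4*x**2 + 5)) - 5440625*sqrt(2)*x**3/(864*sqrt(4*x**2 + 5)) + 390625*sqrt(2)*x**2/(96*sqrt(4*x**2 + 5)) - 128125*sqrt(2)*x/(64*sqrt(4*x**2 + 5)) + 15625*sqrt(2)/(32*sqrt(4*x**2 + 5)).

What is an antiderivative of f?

An antiderivative is F(x) = -5*sqrt(2)*sqrt(4*x**2 + 5)*(9*x**2 - 10*x + 15)**4/6912.

f has the shape u'v + uv' for u = -15*sqrt(2*x**2 + 5/2)/8 and v = (3*x**2/2 - 5*x/3 + 5/2)**4 — it is the derivative of the product u*v.
Check: d/dx[-5*sqrt(2)*sqrt(4*x**2 + 5)*(9*x**2 - 10*x + 15)**4/6912] = (-295245*sqrt(2)*x**9 + 1166400*sqrt(2)*x**8 - 3559950*sqrt(2)*x**7 + 6729750*sqrt(2)*x**6 - 10496500*sqrt(2)*x**5 + 11741250*sqrt(2)*x**4 - 10881250*sqrt(2)*x**3 + 7031250*sqrt(2)*x**2 - 3459375*sqrt(2)*x + 843750*sqrt(2))/(1728*sqrt(4*x**2 + 5)), which equals f(x).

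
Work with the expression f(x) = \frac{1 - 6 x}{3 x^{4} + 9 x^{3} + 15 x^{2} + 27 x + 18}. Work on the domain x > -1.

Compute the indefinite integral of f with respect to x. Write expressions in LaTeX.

F(x) = - \frac{- 294 \log{\left(x + 1 \right)} + 312 \log{\left(x + 2 \right)} - 9 \log{\left(x^{2} + 3 \right)} + 110 \sqrt{3} \operatorname{atan}{\left(\frac{\sqrt{3} x}{3} \right)}}{504} + C

The denominator factors as 3 \left(x + 1\right) \left(x + 2\right) \left(x^{2} + 3\right); partial fractions split f into directly integrable pieces: \frac{3 x - 55}{84 \left(x^{2} + 3\right)} - \frac{13}{21 \left(x + 2\right)} + \frac{7}{12 \left(x + 1\right)}.
Check: d/dx[- \frac{- 294 \log{\left(x + 1 \right)} + 312 \log{\left(x + 2 \right)} - 9 \log{\left(x^{2} + 3 \right)} + 110 \sqrt{3} \operatorname{atan}{\left(\frac{\sqrt{3} x}{3} \right)}}{504}] = \frac{1 - 6 x}{3 x^{4} + 9 x^{3} + 15 x^{2} + 27 x + 18} = f(x).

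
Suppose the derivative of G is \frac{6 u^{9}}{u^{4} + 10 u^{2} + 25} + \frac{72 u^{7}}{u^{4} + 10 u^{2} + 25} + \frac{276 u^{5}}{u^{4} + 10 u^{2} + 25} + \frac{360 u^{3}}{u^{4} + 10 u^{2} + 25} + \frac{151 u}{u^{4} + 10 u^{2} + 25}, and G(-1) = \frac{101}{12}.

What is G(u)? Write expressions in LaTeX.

The integrand splits into summands that can be handled one at a time.
A general antiderivative is - \left(- u^{2} - 1\right)^{3} - \frac{1}{4 \left(\frac{u^{2}}{2} + \frac{5}{2}\right)} + C.
The condition gives C = \frac{101}{12} - (\frac{95}{12}) = \frac{1}{2}.
So G(u) = - \left(- u^{2} - 1\right)^{3} + \frac{1}{2} - \frac{1}{4 \left(\frac{u^{2}}{2} + \frac{5}{2}\right)}.
Check: d/du[- \left(- u^{2} - 1\right)^{3} + \frac{1}{2} - \frac{1}{4 \left(\frac{u^{2}}{2} + \frac{5}{2}\right)}] = \frac{6 u^{9} + 72 u^{7} + 276 u^{5} + 360 u^{3} + 151 u}{u^{4} + 10 u^{2} + 25}, which equals G'(u).

G(u) = - \left(- u^{2} - 1\right)^{3} + \frac{1}{2} - \frac{1}{4 \left(\frac{u^{2}}{2} + \frac{5}{2}\right)}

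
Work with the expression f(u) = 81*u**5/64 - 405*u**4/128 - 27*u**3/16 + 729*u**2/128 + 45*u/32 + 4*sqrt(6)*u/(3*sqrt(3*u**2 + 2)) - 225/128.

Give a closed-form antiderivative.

The integrand splits into summands that can be handled one at a time.
Check: d/du[(512*sqrt(6)*sqrt(3*u**2 + 2) + 9*(3*u**2 - 3*u - 5)**3)/1152] = (486*u**5*sqrt(3*u**2 + 2) - 1215*u**4*sqrt(3*u**2 + 2) - 648*u**3*sqrt(3*u**2 + 2) + 2187*u**2*sqrt(3*u**2 + 2) + 540*u*sqrt(3*u**2 + 2) + 512*sqrt(6)*u - 675*sqrt(3*u**2 + 2))/(384*sqrt(3*u**2 + 2)), which equals f(u).

An antiderivative is F(u) = (512*sqrt(6)*sqrt(3*u**2 + 2) + 9*(3*u**2 - 3*u - 5)**3)/1152.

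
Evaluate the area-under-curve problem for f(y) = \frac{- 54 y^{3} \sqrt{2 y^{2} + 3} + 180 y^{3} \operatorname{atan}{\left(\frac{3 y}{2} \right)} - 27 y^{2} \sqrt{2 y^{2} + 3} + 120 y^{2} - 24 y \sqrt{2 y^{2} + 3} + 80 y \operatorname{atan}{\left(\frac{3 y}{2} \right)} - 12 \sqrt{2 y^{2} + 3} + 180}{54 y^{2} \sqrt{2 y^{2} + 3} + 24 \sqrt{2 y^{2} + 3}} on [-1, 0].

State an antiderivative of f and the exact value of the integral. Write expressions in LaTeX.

A candidate is checked by its d/dy: the result must match f(y).
F(y) = \frac{- 3 y^{2} - 3 y + 10 \sqrt{2 y^{2} + 3} \operatorname{atan}{\left(\frac{3 y}{2} \right)}}{6} is an antiderivative of f.
Check: d/dy[\frac{- 3 y^{2} - 3 y + 10 \sqrt{2 y^{2} + 3} \operatorname{atan}{\left(\frac{3 y}{2} \right)}}{6}] = \frac{- 54 y^{3} \sqrt{2 y^{2} + 3} + 180 y^{3} \operatorname{atan}{\left(\frac{3 y}{2} \right)} - 27 y^{2} \sqrt{2 y^{2} + 3} + 120 y^{2} - 24 y \sqrt{2 y^{2} + 3} + 80 y \operatorname{atan}{\left(\frac{3 y}{2} \right)} - 12 \sqrt{2 y^{2} + 3} + 180}{54 y^{2} \sqrt{2 y^{2} + 3} + 24 \sqrt{2 y^{2} + 3}} = f(y).
F(0) = 0; F(-1) = - \frac{5 \sqrt{5} \operatorname{atan}{\left(\frac{3}{2} \right)}}{3}.
Integral = F(0) - F(-1) = \frac{5 \sqrt{5} \operatorname{atan}{\left(\frac{3}{2} \right)}}{3}.

Antiderivative: F(y) = \frac{- 3 y^{2} - 3 y + 10 \sqrt{2 y^{2} + 3} \operatorname{atan}{\left(\frac{3 y}{2} \right)}}{6}; value = \frac{5 \sqrt{5} \operatorname{atan}{\left(\frac{3}{2} \right)}}{3}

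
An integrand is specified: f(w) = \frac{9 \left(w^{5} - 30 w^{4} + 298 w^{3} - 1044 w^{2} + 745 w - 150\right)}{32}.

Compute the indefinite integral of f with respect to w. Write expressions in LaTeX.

F(w) = \frac{3 w^{6}}{64} - \frac{27 w^{5}}{16} + \frac{1341 w^{4}}{64} - \frac{783 w^{3}}{8} + \frac{6705 w^{2}}{64} - \frac{675 w}{16} + C

f matches the chain-rule pattern g'(h)*h' with inner function h(w) = \frac{w^{2}}{4} - 3 w + \frac{5}{4}; substituting u = h(w) collapses the integral.
Check: d/dw[\frac{3 w^{6}}{64} - \frac{27 w^{5}}{16} + \frac{1341 w^{4}}{64} - \frac{783 w^{3}}{8} + \frac{6705 w^{2}}{64} - \frac{675 w}{16}] = \frac{9 w^{5}}{32} - \frac{135 w^{4}}{16} + \frac{1341 w^{3}}{16} - \frac{2349 w^{2}}{8} + \frac{6705 w}{32} - \frac{675}{16}, which equals f(w).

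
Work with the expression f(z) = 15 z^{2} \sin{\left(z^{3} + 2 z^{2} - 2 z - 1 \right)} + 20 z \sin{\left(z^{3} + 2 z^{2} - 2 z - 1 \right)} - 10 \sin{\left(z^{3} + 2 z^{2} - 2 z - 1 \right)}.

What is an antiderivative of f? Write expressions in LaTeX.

An antiderivative is F(z) = - 5 \cos{\left(z^{3} + 2 z^{2} - 2 z - 1 \right)}.

The substitution u = z^{3} + 2 z^{2} - 2 z - 1 works: f is exactly (dF/du)*(du/dz) for that inner function.
Check: d/dz[- 5 \cos{\left(z^{3} + 2 z^{2} - 2 z - 1 \right)}] = 15 z^{2} \sin{\left(z^{3} + 2 z^{2} - 2 z - 1 \right)} + 20 z \sin{\left(z^{3} + 2 z^{2} - 2 z - 1 \right)} - 10 \sin{\left(z^{3} + 2 z^{2} - 2 z - 1 \right)} = f(z).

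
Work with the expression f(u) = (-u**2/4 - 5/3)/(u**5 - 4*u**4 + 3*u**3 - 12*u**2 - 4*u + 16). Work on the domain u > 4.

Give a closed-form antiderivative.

An antiderivative is F(u) = -17*log(u - 4)/900 + 23*log(u - 1)/360 - 23*log(u + 1)/600 - log(u**2 + 4)/300 - atan(u/2)/75.

The denominator factors as 12*(u - 4)*(u - 1)*(u + 1)*(u**2 + 4); partial fractions split f into directly integrable pieces: -(u + 4)/(150*(u**2 + 4)) - 23/(600*(u + 1)) + 23/(360*(u - 1)) - 17/(900*(u - 4)).
Check: d/du[-17*log(u - 4)/900 + 23*log(u - 1)/360 - 23*log(u + 1)/600 - log(u**2 + 4)/300 - atan(u/2)/75] = (-3*u**2 - 20)/(12*u**5 - 48*u**4 + 36*u**3 - 144*u**2 - 48*u + 192), which equals f(u).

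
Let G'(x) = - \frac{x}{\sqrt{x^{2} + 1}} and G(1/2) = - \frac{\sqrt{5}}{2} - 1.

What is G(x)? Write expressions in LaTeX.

The substitution u = x^{2} + 1 works: G'(x) is exactly (dG/du)*(du/dx) for that inner function.
A general antiderivative is - \sqrt{x^{2} + 1} + C.
The condition gives C = - \frac{\sqrt{5}}{2} - 1 - (- \frac{\sqrt{5}}{2}) = -1.
So G(x) = - \sqrt{x^{2} + 1} - 1.
Check: d/dx[- \sqrt{x^{2} + 1} - 1] = - \frac{x}{\sqrt{x^{2} + 1}} = G'(x).

G(x) = - \sqrt{x^{2} + 1} - 1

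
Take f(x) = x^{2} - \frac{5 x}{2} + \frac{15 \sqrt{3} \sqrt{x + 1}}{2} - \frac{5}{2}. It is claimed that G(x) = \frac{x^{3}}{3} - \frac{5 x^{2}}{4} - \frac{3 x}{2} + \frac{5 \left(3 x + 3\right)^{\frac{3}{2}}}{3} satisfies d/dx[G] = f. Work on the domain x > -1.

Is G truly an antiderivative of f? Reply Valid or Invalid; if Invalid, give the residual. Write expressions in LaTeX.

Invalid: d/dx[G] - f = 1, which is not 0.

d/dx[G] = x^{2} - \frac{5 x}{2} + \frac{15 \sqrt{3} \sqrt{x + 1}}{2} - \frac{3}{2}
d/dx[G] - f(x) = 1 != 0.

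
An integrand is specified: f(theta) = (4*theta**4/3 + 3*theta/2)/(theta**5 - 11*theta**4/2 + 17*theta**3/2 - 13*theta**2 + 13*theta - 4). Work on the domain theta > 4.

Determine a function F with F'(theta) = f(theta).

An antiderivative is F(theta) = (2084*log(theta - 4) - 714*log(theta - 1) + 240*log(theta - 1/2) - 49*log(theta**2 + 2) + 287*sqrt(2)*atan(sqrt(2)*theta/2))/1134.

Factor the denominator (3*(theta - 4)*(theta - 1)*(2*theta - 1)*(theta**2 + 2)) and decompose: f = -(7*theta - 41)/(81*(theta**2 + 2)) + 80/(189*(2*theta - 1)) - 17/(27*(theta - 1)) + 1042/(567*(theta - 4)); each piece integrates to a log, atan, or power term.
Check: d/dtheta[(2084*log(theta - 4) - 714*log(theta - 1) + 240*log(theta - 1/2) - 49*log(theta**2 + 2) + 287*sqrt(2)*atan(sqrt(2)*theta/2))/1134] = (8*theta**4 + 9*theta)/(6*theta**5 - 33*theta**4 + 51*theta**3 - 78*theta**2 + 78*theta - 24), which equals f(theta).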